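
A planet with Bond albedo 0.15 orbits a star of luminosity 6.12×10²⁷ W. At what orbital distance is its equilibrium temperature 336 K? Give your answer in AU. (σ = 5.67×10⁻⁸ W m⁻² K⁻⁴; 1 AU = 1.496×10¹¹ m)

d ≈ 2.53 AU

From T_eq⁴ = L(1−A)/(16πσd²): d = √[L(1−A)/(16πσT_eq⁴)].
d = √[6.12×10²⁷ × 0.85 / (16π × 5.67×10⁻⁸ × (336)⁴)] = 3.78×10¹¹ m = 2.53 AU.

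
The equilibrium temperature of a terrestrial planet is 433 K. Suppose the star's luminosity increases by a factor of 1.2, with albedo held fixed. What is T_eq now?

T_eq ≈ 453 K

T_eq ∝ L^(1/4) · d^(−1/2).
T′ = 433 × 1.2^(1/4) = 453 K.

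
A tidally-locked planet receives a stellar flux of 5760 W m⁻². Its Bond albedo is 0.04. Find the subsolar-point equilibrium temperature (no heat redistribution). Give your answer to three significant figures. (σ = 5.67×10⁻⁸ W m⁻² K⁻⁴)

At the subsolar point the surface absorbs S(1−A) and emits σT⁴ per unit area — no factor of 4, since only the local patch is in balance.
T = [5760 × 0.96 / 5.67×10⁻⁸]^(1/4) = (9.75×10¹⁰)^(1/4) = 559 K.

T_ss ≈ 559 K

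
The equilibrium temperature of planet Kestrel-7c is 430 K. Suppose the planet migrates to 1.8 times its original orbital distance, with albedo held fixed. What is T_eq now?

T_eq ∝ L^(1/4) · d^(−1/2).
T′ = 430 / 1.8^(1/2) = 321 K.

T_eq ≈ 321 K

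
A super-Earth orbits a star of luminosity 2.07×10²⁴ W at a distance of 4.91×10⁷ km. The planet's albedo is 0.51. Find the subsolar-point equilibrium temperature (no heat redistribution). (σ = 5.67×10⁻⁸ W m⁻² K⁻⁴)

T_ss ≈ 156 K

d = 4.91×10⁷ km = 4.91×10¹⁰ m.
Flux: S = L/(4πd²) = 2.07×10²⁴/(4π×(4.91×10¹⁰)²) = 68.3 W m⁻².
At the subsolar point the surface absorbs S(1−A) and emits σT⁴ per unit area — no factor of 4, since only the local patch is in balance.
T = [68.3 × 0.49 / 5.67×10⁻⁸]^(1/4) = (5.90×10⁸)^(1/4) = 156 K.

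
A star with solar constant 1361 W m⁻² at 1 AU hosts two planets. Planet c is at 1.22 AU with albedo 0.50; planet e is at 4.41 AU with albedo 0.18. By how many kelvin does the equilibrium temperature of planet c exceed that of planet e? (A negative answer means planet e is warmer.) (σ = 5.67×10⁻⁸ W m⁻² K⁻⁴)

ΔT ≈ 85.8 K

T_eq = [S₀(1−A)/(4σd²)]^(1/4), so T ∝ (1−A)^(1/4) / √d.
T₁ = [1361×0.50/(4×5.67×10⁻⁸×1.22²)]^(1/4) = 211.89 K.
T₂ = [1361×0.82/(4×5.67×10⁻⁸×4.41²)]^(1/4) = 126.12 K.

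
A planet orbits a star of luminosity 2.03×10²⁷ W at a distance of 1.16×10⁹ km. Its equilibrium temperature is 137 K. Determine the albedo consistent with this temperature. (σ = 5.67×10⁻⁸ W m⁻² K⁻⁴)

d = 1.16×10⁹ km = 1.16×10¹² m.
Flux: S = L/(4πd²) = 2.03×10²⁷/(4π×(1.16×10¹²)²) = 120 W m⁻².
From T_eq⁴ = S(1−A)/(4σ): 1−A = 4σT_eq⁴/S.
1−A = 4 × 5.67×10⁻⁸ × (137)⁴ / 120 = 0.666.

A ≈ 0.33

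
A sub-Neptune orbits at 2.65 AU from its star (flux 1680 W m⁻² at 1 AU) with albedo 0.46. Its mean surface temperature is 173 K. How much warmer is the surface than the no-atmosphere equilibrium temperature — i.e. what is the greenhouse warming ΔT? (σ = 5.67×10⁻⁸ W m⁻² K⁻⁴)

S = 1680/2.65² = 239.2 W m⁻².
T_eq = [S(1−A)/(4σ)]^(1/4) = [239.2×0.54/(4×5.67×10⁻⁸)]^(1/4) = 154.5 K.
ΔT = T_surf − T_eq = 173 − 154.5.

ΔT ≈ 18.5 K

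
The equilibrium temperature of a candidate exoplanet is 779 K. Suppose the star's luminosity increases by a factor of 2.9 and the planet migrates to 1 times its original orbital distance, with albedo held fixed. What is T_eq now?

T_eq ≈ 1020 K

T_eq ∝ L^(1/4) · d^(−1/2).
T′ = 779 × 2.9^(1/4) / 1^(1/2) = 1020 K.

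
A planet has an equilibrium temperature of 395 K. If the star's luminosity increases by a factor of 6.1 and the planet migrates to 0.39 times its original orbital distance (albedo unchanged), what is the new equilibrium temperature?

T_eq ∝ L^(1/4) · d^(−1/2).
T′ = 395 × 6.1^(1/4) / 0.39^(1/2) = 994 K.

T_eq ≈ 994 K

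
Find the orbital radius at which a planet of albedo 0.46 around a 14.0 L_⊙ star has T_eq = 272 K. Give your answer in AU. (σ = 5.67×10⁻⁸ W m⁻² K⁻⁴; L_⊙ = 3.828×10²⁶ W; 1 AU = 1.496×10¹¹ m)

L = 14.0 × 3.828×10²⁶ = 5.36×10²⁷ W.
From T_eq⁴ = L(1−A)/(16πσd²): d = √[L(1−A)/(16πσT_eq⁴)].
d = √[5.36×10²⁷ × 0.54 / (16π × 5.67×10⁻⁸ × (272)⁴)] = 4.31×10¹¹ m = 2.88 AU.

d ≈ 2.88 AU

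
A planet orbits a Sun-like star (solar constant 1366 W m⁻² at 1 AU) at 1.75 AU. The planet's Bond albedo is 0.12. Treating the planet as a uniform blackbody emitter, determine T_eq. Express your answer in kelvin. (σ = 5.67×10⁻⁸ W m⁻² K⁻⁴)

Flux at 1.75 AU: S = 1366/1.75² = 446 W m⁻².
Energy balance: absorbed = emitted ⇒ πR²·S(1−A) = 4πR²·σT_eq⁴, so T_eq⁴ = S(1−A)/(4σ).
T_eq = [446 × 0.88 / (4 × 5.67×10⁻⁸)]^(1/4) = (1.73×10⁹)^(1/4) = 204 K.

T_eq ≈ 204 K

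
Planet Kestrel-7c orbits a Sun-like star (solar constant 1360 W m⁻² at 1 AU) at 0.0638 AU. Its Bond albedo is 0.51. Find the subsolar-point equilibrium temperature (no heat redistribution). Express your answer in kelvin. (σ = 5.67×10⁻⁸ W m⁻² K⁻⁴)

T_ss ≈ 1300 K

Flux at 0.0638 AU: S = 1360/0.0638² = 3.34×10⁵ W m⁻².
At the subsolar point the surface absorbs S(1−A) and emits σT⁴ per unit area — no factor of 4, since only the local patch is in balance.
T = [3.34×10⁵ × 0.49 / 5.67×10⁻⁸]^(1/4) = (2.89×10¹²)^(1/4) = 1300 K.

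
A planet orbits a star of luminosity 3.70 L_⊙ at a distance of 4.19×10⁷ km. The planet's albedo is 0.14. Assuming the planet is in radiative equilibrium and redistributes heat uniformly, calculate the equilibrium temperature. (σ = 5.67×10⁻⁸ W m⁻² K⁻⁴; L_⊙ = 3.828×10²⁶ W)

d = 4.19×10⁷ km = 4.19×10¹⁰ m.
L = 3.70 × 3.828×10²⁶ = 1.42×10²⁷ W.
Flux: S = L/(4πd²) = 1.42×10²⁷/(4π×(4.19×10¹⁰)²) = 6.42×10⁴ W m⁻².
Energy balance: absorbed = emitted ⇒ πR²·S(1−A) = 4πR²·σT_eq⁴, so T_eq⁴ = S(1−A)/(4σ).
T_eq = [6.42×10⁴ × 0.86 / (4 × 5.67×10⁻⁸)]^(1/4) = (2.43×10¹¹)^(1/4) = 702 K.

T_eq ≈ 702 K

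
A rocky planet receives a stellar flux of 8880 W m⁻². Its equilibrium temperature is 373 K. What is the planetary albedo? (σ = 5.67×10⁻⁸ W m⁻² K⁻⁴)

From T_eq⁴ = S(1−A)/(4σ): 1−A = 4σT_eq⁴/S.
1−A = 4 × 5.67×10⁻⁸ × (373)⁴ / 8880 = 0.494.

A ≈ 0.51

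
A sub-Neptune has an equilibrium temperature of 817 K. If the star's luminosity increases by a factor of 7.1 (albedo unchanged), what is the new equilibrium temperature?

T_eq ≈ 1330 K

T_eq ∝ L^(1/4) · d^(−1/2).
T′ = 817 × 7.1^(1/4) = 1330 K.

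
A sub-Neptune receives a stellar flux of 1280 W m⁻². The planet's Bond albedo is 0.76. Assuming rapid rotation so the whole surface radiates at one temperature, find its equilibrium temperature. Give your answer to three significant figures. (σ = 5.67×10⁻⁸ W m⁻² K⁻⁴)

Energy balance: absorbed = emitted ⇒ πR²·S(1−A) = 4πR²·σT_eq⁴, so T_eq⁴ = S(1−A)/(4σ).
T_eq = [1280 × 0.24 / (4 × 5.67×10⁻⁸)]^(1/4) = (1.35×10⁹)^(1/4) = 192 K.

T_eq ≈ 192 K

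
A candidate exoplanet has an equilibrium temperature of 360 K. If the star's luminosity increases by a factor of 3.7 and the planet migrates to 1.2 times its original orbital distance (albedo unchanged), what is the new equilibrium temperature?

T_eq ∝ L^(1/4) · d^(−1/2).
T′ = 360 × 3.7^(1/4) / 1.2^(1/2) = 456 K.

T_eq ≈ 456 K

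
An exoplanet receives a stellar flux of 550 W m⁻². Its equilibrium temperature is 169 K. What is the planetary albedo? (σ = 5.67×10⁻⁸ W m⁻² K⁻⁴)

From T_eq⁴ = S(1−A)/(4σ): 1−A = 4σT_eq⁴/S.
1−A = 4 × 5.67×10⁻⁸ × (169)⁴ / 550 = 0.336.

A ≈ 0.66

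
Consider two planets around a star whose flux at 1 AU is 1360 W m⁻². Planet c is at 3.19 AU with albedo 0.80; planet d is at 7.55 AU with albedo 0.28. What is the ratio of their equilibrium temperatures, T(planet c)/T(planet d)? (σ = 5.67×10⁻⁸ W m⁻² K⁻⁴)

T₁/T₂ ≈ 1.117

T_eq = [S₀(1−A)/(4σd²)]^(1/4), so T ∝ (1−A)^(1/4) / √d.
T₁ = [1360×0.20/(4×5.67×10⁻⁸×3.19²)]^(1/4) = 104.19 K.
T₂ = [1360×0.72/(4×5.67×10⁻⁸×7.55²)]^(1/4) = 93.29 K.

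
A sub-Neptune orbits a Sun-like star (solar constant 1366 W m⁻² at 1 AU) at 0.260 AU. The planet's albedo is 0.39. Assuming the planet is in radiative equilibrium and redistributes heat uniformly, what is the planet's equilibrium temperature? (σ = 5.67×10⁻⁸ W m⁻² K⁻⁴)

T_eq ≈ 483 K

Flux at 0.260 AU: S = 1366/0.260² = 2.02×10⁴ W m⁻².
Energy balance: absorbed = emitted ⇒ πR²·S(1−A) = 4πR²·σT_eq⁴, so T_eq⁴ = S(1−A)/(4σ).
T_eq = [2.02×10⁴ × 0.61 / (4 × 5.67×10⁻⁸)]^(1/4) = (5.43×10¹⁰)^(1/4) = 483 K.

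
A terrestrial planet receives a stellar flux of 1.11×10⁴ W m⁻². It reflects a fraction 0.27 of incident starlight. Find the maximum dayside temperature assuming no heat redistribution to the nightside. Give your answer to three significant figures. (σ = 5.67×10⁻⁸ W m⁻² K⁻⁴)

With no redistribution each surface element balances locally: S(1−A) = σT⁴.
T = [1.11×10⁴ × 0.73 / 5.67×10⁻⁸]^(1/4) = (1.43×10¹¹)^(1/4) = 615 K.

T_ss ≈ 615 K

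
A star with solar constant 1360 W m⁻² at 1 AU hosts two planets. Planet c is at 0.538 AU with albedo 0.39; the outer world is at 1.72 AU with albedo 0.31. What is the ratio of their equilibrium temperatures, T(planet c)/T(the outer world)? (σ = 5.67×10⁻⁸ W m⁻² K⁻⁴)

T_eq = [S₀(1−A)/(4σd²)]^(1/4), so T ∝ (1−A)^(1/4) / √d.
T₁ = [1360×0.61/(4×5.67×10⁻⁸×0.538²)]^(1/4) = 335.29 K.
T₂ = [1360×0.69/(4×5.67×10⁻⁸×1.72²)]^(1/4) = 193.38 K.

T₁/T₂ ≈ 1.734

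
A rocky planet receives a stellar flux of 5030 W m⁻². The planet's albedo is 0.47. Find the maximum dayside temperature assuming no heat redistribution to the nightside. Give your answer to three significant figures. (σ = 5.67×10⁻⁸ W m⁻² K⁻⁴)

With no redistribution each surface element balances locally: S(1−A) = σT⁴.
T = [5030 × 0.53 / 5.67×10⁻⁸]^(1/4) = (4.70×10¹⁰)^(1/4) = 466 K.

T_ss ≈ 466 K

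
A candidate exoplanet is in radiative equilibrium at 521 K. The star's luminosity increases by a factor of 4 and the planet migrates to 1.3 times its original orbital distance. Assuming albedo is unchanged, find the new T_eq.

T_eq ≈ 646 K

T_eq ∝ L^(1/4) · d^(−1/2).
T′ = 521 × 4^(1/4) / 1.3^(1/2) = 646 K.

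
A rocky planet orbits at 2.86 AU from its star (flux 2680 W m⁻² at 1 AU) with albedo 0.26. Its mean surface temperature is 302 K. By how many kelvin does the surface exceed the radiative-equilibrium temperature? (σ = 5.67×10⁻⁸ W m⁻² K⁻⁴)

S = 2680/2.86² = 327.6 W m⁻².
T_eq = [S(1−A)/(4σ)]^(1/4) = [327.6×0.74/(4×5.67×10⁻⁸)]^(1/4) = 180.8 K.
ΔT = T_surf − T_eq = 302 − 180.8.

ΔT ≈ 121.2 K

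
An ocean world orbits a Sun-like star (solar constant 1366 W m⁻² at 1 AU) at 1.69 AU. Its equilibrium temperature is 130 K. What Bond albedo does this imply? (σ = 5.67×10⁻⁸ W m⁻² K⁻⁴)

A ≈ 0.86

Flux at 1.69 AU: S = 1366/1.69² = 478 W m⁻².
From T_eq⁴ = S(1−A)/(4σ): 1−A = 4σT_eq⁴/S.
1−A = 4 × 5.67×10⁻⁸ × (130)⁴ / 478 = 0.135.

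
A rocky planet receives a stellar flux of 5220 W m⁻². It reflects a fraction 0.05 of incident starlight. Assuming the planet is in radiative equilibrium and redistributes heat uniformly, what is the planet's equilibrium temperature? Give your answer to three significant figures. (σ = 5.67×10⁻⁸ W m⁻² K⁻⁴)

T_eq ≈ 385 K

Energy balance: absorbed = emitted ⇒ πR²·S(1−A) = 4πR²·σT_eq⁴, so T_eq⁴ = S(1−A)/(4σ).
T_eq = [5220 × 0.95 / (4 × 5.67×10⁻⁸)]^(1/4) = (2.19×10¹⁰)^(1/4) = 385 K.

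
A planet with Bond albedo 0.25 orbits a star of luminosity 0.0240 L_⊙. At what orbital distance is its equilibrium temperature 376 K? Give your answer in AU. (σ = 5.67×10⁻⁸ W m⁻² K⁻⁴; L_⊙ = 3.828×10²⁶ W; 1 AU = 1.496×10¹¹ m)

d ≈ 0.0735 AU

L = 0.0240 × 3.828×10²⁶ = 9.19×10²⁴ W.
From T_eq⁴ = L(1−A)/(16πσd²): d = √[L(1−A)/(16πσT_eq⁴)].
d = √[9.19×10²⁴ × 0.75 / (16π × 5.67×10⁻⁸ × (376)⁴)] = 1.10×10¹⁰ m = 0.0735 AU.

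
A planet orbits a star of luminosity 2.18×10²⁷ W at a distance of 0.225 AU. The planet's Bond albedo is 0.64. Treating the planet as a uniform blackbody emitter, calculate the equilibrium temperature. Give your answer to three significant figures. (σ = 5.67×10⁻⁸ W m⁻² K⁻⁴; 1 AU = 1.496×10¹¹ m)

d = 0.225 AU = 3.37×10¹⁰ m.
Flux: S = L/(4πd²) = 2.18×10²⁷/(4π×(3.37×10¹⁰)²) = 1.53×10⁵ W m⁻².
Energy balance: absorbed = emitted ⇒ πR²·S(1−A) = 4πR²·σT_eq⁴, so T_eq⁴ = S(1−A)/(4σ).
T_eq = [1.53×10⁵ × 0.36 / (4 × 5.67×10⁻⁸)]^(1/4) = (2.43×10¹¹)^(1/4) = 702 K.

T_eq ≈ 702 K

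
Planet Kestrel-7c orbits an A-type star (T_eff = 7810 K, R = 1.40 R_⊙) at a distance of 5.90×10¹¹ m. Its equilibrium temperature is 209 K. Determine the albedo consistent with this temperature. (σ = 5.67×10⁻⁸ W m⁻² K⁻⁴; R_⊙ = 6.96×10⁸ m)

A ≈ 0.25

R_⋆ = 1.40 × 6.96×10⁸ = 9.74×10⁸ m.
L = 4πR_⋆²σT_⋆⁴ = 4π(9.74×10⁸)² × 5.67×10⁻⁸ × (7810)⁴ = 2.52×10²⁷ W.
S = L/(4πd²) = 575 W m⁻².
From T_eq⁴ = S(1−A)/(4σ): 1−A = 4σT_eq⁴/S.
1−A = 4 × 5.67×10⁻⁸ × (209)⁴ / 575 = 0.752.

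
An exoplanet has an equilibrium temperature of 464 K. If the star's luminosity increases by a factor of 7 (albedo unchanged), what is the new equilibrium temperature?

T_eq ∝ L^(1/4) · d^(−1/2).
T′ = 464 × 7^(1/4) = 755 K.

T_eq ≈ 755 K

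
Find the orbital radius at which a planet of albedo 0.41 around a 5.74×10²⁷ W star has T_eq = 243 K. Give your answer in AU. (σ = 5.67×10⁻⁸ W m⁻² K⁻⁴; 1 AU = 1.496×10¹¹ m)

d ≈ 3.90 AU

From T_eq⁴ = L(1−A)/(16πσd²): d = √[L(1−A)/(16πσT_eq⁴)].
d = √[5.74×10²⁷ × 0.59 / (16π × 5.67×10⁻⁸ × (243)⁴)] = 5.84×10¹¹ m = 3.90 AU.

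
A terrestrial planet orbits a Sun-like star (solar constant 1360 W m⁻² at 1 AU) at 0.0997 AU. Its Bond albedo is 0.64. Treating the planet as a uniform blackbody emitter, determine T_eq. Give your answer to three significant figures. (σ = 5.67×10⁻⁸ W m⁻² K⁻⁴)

T_eq ≈ 683 K

Flux at 0.0997 AU: S = 1360/0.0997² = 1.37×10⁵ W m⁻².
Energy balance: absorbed = emitted ⇒ πR²·S(1−A) = 4πR²·σT_eq⁴, so T_eq⁴ = S(1−A)/(4σ).
T_eq = [1.37×10⁵ × 0.36 / (4 × 5.67×10⁻⁸)]^(1/4) = (2.17×10¹¹)^(1/4) = 683 K.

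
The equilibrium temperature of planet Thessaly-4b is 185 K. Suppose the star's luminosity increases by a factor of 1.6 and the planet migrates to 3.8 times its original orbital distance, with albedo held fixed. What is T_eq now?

T_eq ≈ 107 K

T_eq ∝ L^(1/4) · d^(−1/2).
T′ = 185 × 1.6^(1/4) / 3.8^(1/2) = 107 K.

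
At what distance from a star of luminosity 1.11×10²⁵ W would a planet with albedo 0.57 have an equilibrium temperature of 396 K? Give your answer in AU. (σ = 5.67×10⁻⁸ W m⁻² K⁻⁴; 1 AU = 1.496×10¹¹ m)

d ≈ 0.0552 AU

From T_eq⁴ = L(1−A)/(16πσd²): d = √[L(1−A)/(16πσT_eq⁴)].
d = √[1.11×10²⁵ × 0.43 / (16π × 5.67×10⁻⁸ × (396)⁴)] = 8.25×10⁹ m = 0.0552 AU.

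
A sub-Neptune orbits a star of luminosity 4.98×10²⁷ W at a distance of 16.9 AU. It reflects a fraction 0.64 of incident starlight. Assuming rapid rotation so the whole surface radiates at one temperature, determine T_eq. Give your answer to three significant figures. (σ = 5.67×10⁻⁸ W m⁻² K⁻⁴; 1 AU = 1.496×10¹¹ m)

d = 16.9 AU = 2.53×10¹² m.
Flux: S = L/(4πd²) = 4.98×10²⁷/(4π×(2.53×10¹²)²) = 62.0 W m⁻².
Energy balance: absorbed = emitted ⇒ πR²·S(1−A) = 4πR²·σT_eq⁴, so T_eq⁴ = S(1−A)/(4σ).
T_eq = [62.0 × 0.36 / (4 × 5.67×10⁻⁸)]^(1/4) = (9.84×10⁷)^(1/4) = 99.6 K.

T_eq ≈ 99.6 K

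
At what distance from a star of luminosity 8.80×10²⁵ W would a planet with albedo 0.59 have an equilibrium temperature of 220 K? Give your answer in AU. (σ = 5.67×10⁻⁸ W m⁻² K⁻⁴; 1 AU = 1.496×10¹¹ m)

d ≈ 0.491 AU

From T_eq⁴ = L(1−A)/(16πσd²): d = √[L(1−A)/(16πσT_eq⁴)].
d = √[8.80×10²⁵ × 0.41 / (16π × 5.67×10⁻⁸ × (220)⁴)] = 7.35×10¹⁰ m = 0.491 AU.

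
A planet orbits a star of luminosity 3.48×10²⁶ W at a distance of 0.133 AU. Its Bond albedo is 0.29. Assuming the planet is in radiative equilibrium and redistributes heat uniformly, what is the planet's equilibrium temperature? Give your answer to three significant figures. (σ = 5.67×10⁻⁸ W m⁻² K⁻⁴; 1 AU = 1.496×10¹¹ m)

d = 0.133 AU = 1.99×10¹⁰ m.
Flux: S = L/(4πd²) = 3.48×10²⁶/(4π×(1.99×10¹⁰)²) = 7.00×10⁴ W m⁻².
Energy balance: absorbed = emitted ⇒ πR²·S(1−A) = 4πR²·σT_eq⁴, so T_eq⁴ = S(1−A)/(4σ).
T_eq = [7.00×10⁴ × 0.71 / (4 × 5.67×10⁻⁸)]^(1/4) = (2.19×10¹¹)^(1/4) = 684 K.

T_eq ≈ 684 K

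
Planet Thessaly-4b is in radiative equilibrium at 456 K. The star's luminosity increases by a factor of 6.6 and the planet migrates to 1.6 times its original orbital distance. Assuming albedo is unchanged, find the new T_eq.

T_eq ∝ L^(1/4) · d^(−1/2).
T′ = 456 × 6.6^(1/4) / 1.6^(1/2) = 578 K.

T_eq ≈ 578 K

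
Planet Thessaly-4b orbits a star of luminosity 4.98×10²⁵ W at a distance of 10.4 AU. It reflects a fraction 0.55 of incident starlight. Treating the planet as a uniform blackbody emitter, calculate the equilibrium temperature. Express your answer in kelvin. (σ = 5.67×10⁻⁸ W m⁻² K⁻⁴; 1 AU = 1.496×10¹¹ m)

T_eq ≈ 42.5 K

d = 10.4 AU = 1.56×10¹² m.
Flux: S = L/(4πd²) = 4.98×10²⁵/(4π×(1.56×10¹²)²) = 1.64 W m⁻².
Energy balance: absorbed = emitted ⇒ πR²·S(1−A) = 4πR²·σT_eq⁴, so T_eq⁴ = S(1−A)/(4σ).
T_eq = [1.64 × 0.45 / (4 × 5.67×10⁻⁸)]^(1/4) = (3.25×10⁶)^(1/4) = 42.5 K.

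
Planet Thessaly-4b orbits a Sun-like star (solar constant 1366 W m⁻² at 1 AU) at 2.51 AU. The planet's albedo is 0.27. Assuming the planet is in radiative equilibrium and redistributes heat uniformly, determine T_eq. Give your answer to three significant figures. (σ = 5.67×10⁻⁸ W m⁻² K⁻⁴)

Flux at 2.51 AU: S = 1366/2.51² = 217 W m⁻².
Energy balance: absorbed = emitted ⇒ πR²·S(1−A) = 4πR²·σT_eq⁴, so T_eq⁴ = S(1−A)/(4σ).
T_eq = [217 × 0.73 / (4 × 5.67×10⁻⁸)]^(1/4) = (6.98×10⁸)^(1/4) = 163 K.

T_eq ≈ 163 K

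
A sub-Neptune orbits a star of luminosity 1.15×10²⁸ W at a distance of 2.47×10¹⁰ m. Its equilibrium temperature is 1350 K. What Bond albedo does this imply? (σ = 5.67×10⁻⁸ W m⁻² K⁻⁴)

A ≈ 0.50

Flux: S = L/(4πd²) = 1.15×10²⁸/(4π×(2.47×10¹⁰)²) = 1.50×10⁶ W m⁻².
From T_eq⁴ = S(1−A)/(4σ): 1−A = 4σT_eq⁴/S.
1−A = 4 × 5.67×10⁻⁸ × (1350)⁴ / 1.50×10⁶ = 0.502.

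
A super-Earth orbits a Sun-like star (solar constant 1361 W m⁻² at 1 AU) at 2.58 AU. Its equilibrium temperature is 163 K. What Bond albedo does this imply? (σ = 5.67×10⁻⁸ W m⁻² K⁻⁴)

Flux at 2.58 AU: S = 1361/2.58² = 204 W m⁻².
From T_eq⁴ = S(1−A)/(4σ): 1−A = 4σT_eq⁴/S.
1−A = 4 × 5.67×10⁻⁸ × (163)⁴ / 204 = 0.783.

A ≈ 0.22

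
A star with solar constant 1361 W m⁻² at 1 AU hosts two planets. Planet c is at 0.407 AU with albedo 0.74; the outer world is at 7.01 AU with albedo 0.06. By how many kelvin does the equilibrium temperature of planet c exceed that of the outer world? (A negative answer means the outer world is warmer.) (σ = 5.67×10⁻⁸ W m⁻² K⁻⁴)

ΔT ≈ 208.0 K

T_eq = [S₀(1−A)/(4σd²)]^(1/4), so T ∝ (1−A)^(1/4) / √d.
T₁ = [1361×0.26/(4×5.67×10⁻⁸×0.407²)]^(1/4) = 311.53 K.
T₂ = [1361×0.94/(4×5.67×10⁻⁸×7.01²)]^(1/4) = 103.51 K.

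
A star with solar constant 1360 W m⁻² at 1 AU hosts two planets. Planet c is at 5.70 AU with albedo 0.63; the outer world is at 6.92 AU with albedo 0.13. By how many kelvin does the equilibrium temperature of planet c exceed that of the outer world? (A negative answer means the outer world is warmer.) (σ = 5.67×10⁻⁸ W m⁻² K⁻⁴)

T_eq = [S₀(1−A)/(4σd²)]^(1/4), so T ∝ (1−A)^(1/4) / √d.
T₁ = [1360×0.37/(4×5.67×10⁻⁸×5.70²)]^(1/4) = 90.90 K.
T₂ = [1360×0.87/(4×5.67×10⁻⁸×6.92²)]^(1/4) = 102.16 K.

ΔT ≈ -11.3 K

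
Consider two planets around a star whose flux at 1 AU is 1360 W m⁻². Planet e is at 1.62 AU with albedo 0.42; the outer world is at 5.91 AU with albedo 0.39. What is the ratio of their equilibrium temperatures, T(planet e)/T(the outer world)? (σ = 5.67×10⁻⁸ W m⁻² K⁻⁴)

T₁/T₂ ≈ 1.886

T_eq = [S₀(1−A)/(4σd²)]^(1/4), so T ∝ (1−A)^(1/4) / √d.
T₁ = [1360×0.58/(4×5.67×10⁻⁸×1.62²)]^(1/4) = 190.80 K.
T₂ = [1360×0.61/(4×5.67×10⁻⁸×5.91²)]^(1/4) = 101.16 K.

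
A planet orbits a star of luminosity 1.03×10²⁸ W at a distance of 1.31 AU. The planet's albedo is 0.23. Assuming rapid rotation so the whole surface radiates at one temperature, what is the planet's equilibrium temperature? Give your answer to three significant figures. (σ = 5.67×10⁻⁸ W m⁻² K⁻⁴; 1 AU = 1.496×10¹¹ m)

T_eq ≈ 519 K

d = 1.31 AU = 1.96×10¹¹ m.
Flux: S = L/(4πd²) = 1.03×10²⁸/(4π×(1.96×10¹¹)²) = 2.13×10⁴ W m⁻².
Energy balance: absorbed = emitted ⇒ πR²·S(1−A) = 4πR²·σT_eq⁴, so T_eq⁴ = S(1−A)/(4σ).
T_eq = [2.13×10⁴ × 0.77 / (4 × 5.67×10⁻⁸)]^(1/4) = (7.25×10¹⁰)^(1/4) = 519 K.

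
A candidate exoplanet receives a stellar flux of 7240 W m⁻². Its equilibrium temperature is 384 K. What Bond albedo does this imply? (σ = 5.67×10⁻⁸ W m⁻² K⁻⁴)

From T_eq⁴ = S(1−A)/(4σ): 1−A = 4σT_eq⁴/S.
1−A = 4 × 5.67×10⁻⁸ × (384)⁴ / 7240 = 0.681.

A ≈ 0.32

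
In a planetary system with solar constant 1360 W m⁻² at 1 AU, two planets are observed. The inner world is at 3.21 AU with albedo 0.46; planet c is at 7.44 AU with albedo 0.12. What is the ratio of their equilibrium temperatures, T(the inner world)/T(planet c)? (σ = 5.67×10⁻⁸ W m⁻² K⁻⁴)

T_eq = [S₀(1−A)/(4σd²)]^(1/4), so T ∝ (1−A)^(1/4) / √d.
T₁ = [1360×0.54/(4×5.67×10⁻⁸×3.21²)]^(1/4) = 133.14 K.
T₂ = [1360×0.88/(4×5.67×10⁻⁸×7.44²)]^(1/4) = 98.81 K.

T₁/T₂ ≈ 1.347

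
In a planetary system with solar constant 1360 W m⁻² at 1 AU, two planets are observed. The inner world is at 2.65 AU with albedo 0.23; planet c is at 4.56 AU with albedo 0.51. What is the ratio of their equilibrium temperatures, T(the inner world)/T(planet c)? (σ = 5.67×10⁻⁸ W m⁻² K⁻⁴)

T_eq = [S₀(1−A)/(4σd²)]^(1/4), so T ∝ (1−A)^(1/4) / √d.
T₁ = [1360×0.77/(4×5.67×10⁻⁸×2.65²)]^(1/4) = 160.13 K.
T₂ = [1360×0.49/(4×5.67×10⁻⁸×4.56²)]^(1/4) = 109.03 K.

T₁/T₂ ≈ 1.469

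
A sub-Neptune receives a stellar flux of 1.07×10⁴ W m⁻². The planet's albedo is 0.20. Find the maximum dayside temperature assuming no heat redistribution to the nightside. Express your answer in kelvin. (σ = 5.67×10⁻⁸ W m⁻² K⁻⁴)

With no redistribution each surface element balances locally: S(1−A) = σT⁴.
T = [1.07×10⁴ × 0.80 / 5.67×10⁻⁸]^(1/4) = (1.51×10¹¹)^(1/4) = 623 K.

T_ss ≈ 623 K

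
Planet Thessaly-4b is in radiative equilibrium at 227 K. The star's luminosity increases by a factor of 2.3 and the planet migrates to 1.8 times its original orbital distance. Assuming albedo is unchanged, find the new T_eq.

T_eq ≈ 208 K

T_eq ∝ L^(1/4) · d^(−1/2).
T′ = 227 × 2.3^(1/4) / 1.8^(1/2) = 208 K.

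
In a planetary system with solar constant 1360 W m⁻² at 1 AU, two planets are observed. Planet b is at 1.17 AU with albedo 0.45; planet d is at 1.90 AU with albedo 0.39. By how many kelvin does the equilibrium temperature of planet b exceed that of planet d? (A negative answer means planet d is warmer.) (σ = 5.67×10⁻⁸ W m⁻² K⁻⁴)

T_eq = [S₀(1−A)/(4σd²)]^(1/4), so T ∝ (1−A)^(1/4) / √d.
T₁ = [1360×0.55/(4×5.67×10⁻⁸×1.17²)]^(1/4) = 221.55 K.
T₂ = [1360×0.61/(4×5.67×10⁻⁸×1.90²)]^(1/4) = 178.41 K.

ΔT ≈ 43.1 K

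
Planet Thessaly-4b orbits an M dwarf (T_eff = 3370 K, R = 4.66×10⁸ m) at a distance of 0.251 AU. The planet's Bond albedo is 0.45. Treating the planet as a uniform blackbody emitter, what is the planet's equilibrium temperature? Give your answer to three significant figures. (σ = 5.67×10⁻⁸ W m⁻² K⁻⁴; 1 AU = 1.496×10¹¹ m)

T_eq ≈ 229 K

d = 0.251 AU = 3.75×10¹⁰ m.
L = 4πR_⋆²σT_⋆⁴ = 4π(4.66×10⁸)² × 5.67×10⁻⁸ × (3370)⁴ = 2.00×10²⁵ W.
S = L/(4πd²) = 1130 W m⁻².
Energy balance: absorbed = emitted ⇒ πR²·S(1−A) = 4πR²·σT_eq⁴, so T_eq⁴ = S(1−A)/(4σ).
T_eq = [1130 × 0.55 / (4 × 5.67×10⁻⁸)]^(1/4) = (2.73×10⁹)^(1/4) = 229 K.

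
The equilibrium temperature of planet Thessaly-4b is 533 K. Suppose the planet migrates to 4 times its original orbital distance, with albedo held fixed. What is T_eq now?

T_eq ∝ L^(1/4) · d^(−1/2).
T′ = 533 / 4^(1/2) = 266 K.

T_eq ≈ 266 K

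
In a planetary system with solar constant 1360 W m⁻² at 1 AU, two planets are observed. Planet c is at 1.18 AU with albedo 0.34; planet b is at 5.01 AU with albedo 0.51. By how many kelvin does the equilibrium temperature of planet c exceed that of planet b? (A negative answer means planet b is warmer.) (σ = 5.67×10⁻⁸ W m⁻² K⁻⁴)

T_eq = [S₀(1−A)/(4σd²)]^(1/4), so T ∝ (1−A)^(1/4) / √d.
T₁ = [1360×0.66/(4×5.67×10⁻⁸×1.18²)]^(1/4) = 230.90 K.
T₂ = [1360×0.49/(4×5.67×10⁻⁸×5.01²)]^(1/4) = 104.02 K.

ΔT ≈ 126.9 K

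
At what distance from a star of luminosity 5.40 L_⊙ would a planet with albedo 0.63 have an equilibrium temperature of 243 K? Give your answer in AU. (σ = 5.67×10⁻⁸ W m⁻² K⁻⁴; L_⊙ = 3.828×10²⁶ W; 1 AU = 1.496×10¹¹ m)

L = 5.40 × 3.828×10²⁶ = 2.07×10²⁷ W.
From T_eq⁴ = L(1−A)/(16πσd²): d = √[L(1−A)/(16πσT_eq⁴)].
d = √[2.07×10²⁷ × 0.37 / (16π × 5.67×10⁻⁸ × (243)⁴)] = 2.77×10¹¹ m = 1.85 AU.

d ≈ 1.85 AU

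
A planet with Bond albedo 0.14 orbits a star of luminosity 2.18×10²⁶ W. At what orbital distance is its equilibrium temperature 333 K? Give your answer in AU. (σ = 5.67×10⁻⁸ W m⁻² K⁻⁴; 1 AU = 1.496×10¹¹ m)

From T_eq⁴ = L(1−A)/(16πσd²): d = √[L(1−A)/(16πσT_eq⁴)].
d = √[2.18×10²⁶ × 0.86 / (16π × 5.67×10⁻⁸ × (333)⁴)] = 7.31×10¹⁰ m = 0.489 AU.

d ≈ 0.489 AU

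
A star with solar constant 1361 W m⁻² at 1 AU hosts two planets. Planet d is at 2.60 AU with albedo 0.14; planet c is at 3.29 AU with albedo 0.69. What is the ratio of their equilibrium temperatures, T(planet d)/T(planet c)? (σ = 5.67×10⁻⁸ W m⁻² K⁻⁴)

T_eq = [S₀(1−A)/(4σd²)]^(1/4), so T ∝ (1−A)^(1/4) / √d.
T₁ = [1361×0.86/(4×5.67×10⁻⁸×2.60²)]^(1/4) = 166.22 K.
T₂ = [1361×0.31/(4×5.67×10⁻⁸×3.29²)]^(1/4) = 114.50 K.

T₁/T₂ ≈ 1.452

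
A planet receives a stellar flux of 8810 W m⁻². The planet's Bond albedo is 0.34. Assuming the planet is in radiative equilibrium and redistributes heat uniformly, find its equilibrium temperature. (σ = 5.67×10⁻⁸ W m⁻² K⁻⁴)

T_eq ≈ 400 K

Energy balance: absorbed = emitted ⇒ πR²·S(1−A) = 4πR²·σT_eq⁴, so T_eq⁴ = S(1−A)/(4σ).
T_eq = [8810 × 0.66 / (4 × 5.67×10⁻⁸)]^(1/4) = (2.56×10¹⁰)^(1/4) = 400 K.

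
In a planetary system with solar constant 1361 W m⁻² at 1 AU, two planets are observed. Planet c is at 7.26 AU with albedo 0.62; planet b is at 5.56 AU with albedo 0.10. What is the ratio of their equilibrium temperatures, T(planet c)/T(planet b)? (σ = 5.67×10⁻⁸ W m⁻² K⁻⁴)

T_eq = [S₀(1−A)/(4σd²)]^(1/4), so T ∝ (1−A)^(1/4) / √d.
T₁ = [1361×0.38/(4×5.67×10⁻⁸×7.26²)]^(1/4) = 81.10 K.
T₂ = [1361×0.90/(4×5.67×10⁻⁸×5.56²)]^(1/4) = 114.97 K.

T₁/T₂ ≈ 0.705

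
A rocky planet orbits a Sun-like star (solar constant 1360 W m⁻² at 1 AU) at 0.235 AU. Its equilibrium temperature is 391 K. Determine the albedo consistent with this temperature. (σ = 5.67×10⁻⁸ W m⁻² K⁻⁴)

Flux at 0.235 AU: S = 1360/0.235² = 2.46×10⁴ W m⁻².
From T_eq⁴ = S(1−A)/(4σ): 1−A = 4σT_eq⁴/S.
1−A = 4 × 5.67×10⁻⁸ × (391)⁴ / 2.46×10⁴ = 0.215.

A ≈ 0.78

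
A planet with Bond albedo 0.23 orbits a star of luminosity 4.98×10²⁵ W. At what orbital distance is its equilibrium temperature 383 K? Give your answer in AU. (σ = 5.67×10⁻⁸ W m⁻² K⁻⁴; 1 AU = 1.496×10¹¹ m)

From T_eq⁴ = L(1−A)/(16πσd²): d = √[L(1−A)/(16πσT_eq⁴)].
d = √[4.98×10²⁵ × 0.77 / (16π × 5.67×10⁻⁸ × (383)⁴)] = 2.50×10¹⁰ m = 0.167 AU.

d ≈ 0.167 AU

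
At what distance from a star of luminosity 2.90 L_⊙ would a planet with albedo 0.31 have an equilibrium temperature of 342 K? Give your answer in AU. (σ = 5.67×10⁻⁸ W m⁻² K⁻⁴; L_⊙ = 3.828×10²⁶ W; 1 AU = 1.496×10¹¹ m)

d ≈ 0.937 AU

L = 2.90 × 3.828×10²⁶ = 1.11×10²⁷ W.
From T_eq⁴ = L(1−A)/(16πσd²): d = √[L(1−A)/(16πσT_eq⁴)].
d = √[1.11×10²⁷ × 0.69 / (16π × 5.67×10⁻⁸ × (342)⁴)] = 1.40×10¹¹ m = 0.937 AU.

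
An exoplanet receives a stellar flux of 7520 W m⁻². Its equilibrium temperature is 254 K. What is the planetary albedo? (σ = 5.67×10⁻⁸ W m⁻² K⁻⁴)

A ≈ 0.87

From T_eq⁴ = S(1−A)/(4σ): 1−A = 4σT_eq⁴/S.
1−A = 4 × 5.67×10⁻⁸ × (254)⁴ / 7520 = 0.126.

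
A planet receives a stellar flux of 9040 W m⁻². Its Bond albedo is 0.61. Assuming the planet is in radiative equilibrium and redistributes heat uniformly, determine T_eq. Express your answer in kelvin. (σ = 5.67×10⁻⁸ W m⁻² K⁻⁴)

Energy balance: absorbed = emitted ⇒ πR²·S(1−A) = 4πR²·σT_eq⁴, so T_eq⁴ = S(1−A)/(4σ).
T_eq = [9040 × 0.39 / (4 × 5.67×10⁻⁸)]^(1/4) = (1.55×10¹⁰)^(1/4) = 353 K.

T_eq ≈ 353 K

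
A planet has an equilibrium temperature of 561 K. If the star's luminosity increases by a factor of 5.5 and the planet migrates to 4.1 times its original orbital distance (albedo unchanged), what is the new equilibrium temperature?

T_eq ∝ L^(1/4) · d^(−1/2).
T′ = 561 × 5.5^(1/4) / 4.1^(1/2) = 424 K.

T_eq ≈ 424 K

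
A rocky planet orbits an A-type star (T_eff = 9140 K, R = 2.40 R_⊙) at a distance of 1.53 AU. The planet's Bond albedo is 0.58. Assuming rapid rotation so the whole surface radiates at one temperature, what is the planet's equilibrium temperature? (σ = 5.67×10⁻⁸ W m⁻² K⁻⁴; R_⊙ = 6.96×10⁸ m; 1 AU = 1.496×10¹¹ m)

T_eq ≈ 444 K

R_⋆ = 2.40 × 6.96×10⁸ = 1.67×10⁹ m.
d = 1.53 AU = 2.29×10¹¹ m.
L = 4πR_⋆²σT_⋆⁴ = 4π(1.67×10⁹)² × 5.67×10⁻⁸ × (9140)⁴ = 1.39×10²⁸ W.
S = L/(4πd²) = 2.11×10⁴ W m⁻².
Energy balance: absorbed = emitted ⇒ πR²·S(1−A) = 4πR²·σT_eq⁴, so T_eq⁴ = S(1−A)/(4σ).
T_eq = [2.11×10⁴ × 0.42 / (4 × 5.67×10⁻⁸)]^(1/4) = (3.90×10¹⁰)^(1/4) = 444 K.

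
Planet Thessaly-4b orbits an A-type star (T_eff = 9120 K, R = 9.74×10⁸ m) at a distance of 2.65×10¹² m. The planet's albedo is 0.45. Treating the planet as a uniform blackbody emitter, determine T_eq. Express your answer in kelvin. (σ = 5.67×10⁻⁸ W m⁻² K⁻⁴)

L = 4πR_⋆²σT_⋆⁴ = 4π(9.74×10⁸)² × 5.67×10⁻⁸ × (9120)⁴ = 4.68×10²⁷ W.
S = L/(4πd²) = 53.0 W m⁻².
Energy balance: absorbed = emitted ⇒ πR²·S(1−A) = 4πR²·σT_eq⁴, so T_eq⁴ = S(1−A)/(4σ).
T_eq = [53.0 × 0.55 / (4 × 5.67×10⁻⁸)]^(1/4) = (1.29×10⁸)^(1/4) = 106 K.

T_eq ≈ 106 K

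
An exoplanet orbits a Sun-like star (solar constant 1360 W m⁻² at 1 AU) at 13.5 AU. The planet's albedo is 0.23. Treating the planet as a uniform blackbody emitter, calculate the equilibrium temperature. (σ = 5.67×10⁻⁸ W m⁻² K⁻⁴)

T_eq ≈ 70.9 K

Flux at 13.5 AU: S = 1360/13.5² = 7.46 W m⁻².
Energy balance: absorbed = emitted ⇒ πR²·S(1−A) = 4πR²·σT_eq⁴, so T_eq⁴ = S(1−A)/(4σ).
T_eq = [7.46 × 0.77 / (4 × 5.67×10⁻⁸)]^(1/4) = (2.53×10⁷)^(1/4) = 70.9 K.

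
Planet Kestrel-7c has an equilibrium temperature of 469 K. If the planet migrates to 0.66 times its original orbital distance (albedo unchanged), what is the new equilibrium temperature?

T_eq ∝ L^(1/4) · d^(−1/2).
T′ = 469 / 0.66^(1/2) = 577 K.

T_eq ≈ 577 K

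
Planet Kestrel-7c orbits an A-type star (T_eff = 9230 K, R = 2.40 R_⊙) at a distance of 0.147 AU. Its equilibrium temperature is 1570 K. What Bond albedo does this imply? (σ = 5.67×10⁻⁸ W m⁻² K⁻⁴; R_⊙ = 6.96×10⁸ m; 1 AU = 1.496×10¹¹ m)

A ≈ 0.42

R_⋆ = 2.40 × 6.96×10⁸ = 1.67×10⁹ m.
d = 0.147 AU = 2.20×10¹⁰ m.
L = 4πR_⋆²σT_⋆⁴ = 4π(1.67×10⁹)² × 5.67×10⁻⁸ × (9230)⁴ = 1.44×10²⁸ W.
S = L/(4πd²) = 2.37×10⁶ W m⁻².
From T_eq⁴ = S(1−A)/(4σ): 1−A = 4σT_eq⁴/S.
1−A = 4 × 5.67×10⁻⁸ × (1570)⁴ / 2.37×10⁶ = 0.580.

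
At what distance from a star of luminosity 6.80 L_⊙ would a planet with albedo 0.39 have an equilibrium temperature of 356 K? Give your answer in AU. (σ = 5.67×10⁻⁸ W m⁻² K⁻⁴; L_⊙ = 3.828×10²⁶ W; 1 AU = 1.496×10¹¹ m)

L = 6.80 × 3.828×10²⁶ = 2.60×10²⁷ W.
From T_eq⁴ = L(1−A)/(16πσd²): d = √[L(1−A)/(16πσT_eq⁴)].
d = √[2.60×10²⁷ × 0.61 / (16π × 5.67×10⁻⁸ × (356)⁴)] = 1.86×10¹¹ m = 1.24 AU.

d ≈ 1.24 AU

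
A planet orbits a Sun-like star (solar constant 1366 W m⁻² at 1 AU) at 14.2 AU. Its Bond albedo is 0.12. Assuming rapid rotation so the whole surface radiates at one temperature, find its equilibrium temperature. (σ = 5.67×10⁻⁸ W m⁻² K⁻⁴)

Flux at 14.2 AU: S = 1366/14.2² = 6.77 W m⁻².
Energy balance: absorbed = emitted ⇒ πR²·S(1−A) = 4πR²·σT_eq⁴, so T_eq⁴ = S(1−A)/(4σ).
T_eq = [6.77 × 0.88 / (4 × 5.67×10⁻⁸)]^(1/4) = (2.63×10⁷)^(1/4) = 71.6 K.

T_eq ≈ 71.6 K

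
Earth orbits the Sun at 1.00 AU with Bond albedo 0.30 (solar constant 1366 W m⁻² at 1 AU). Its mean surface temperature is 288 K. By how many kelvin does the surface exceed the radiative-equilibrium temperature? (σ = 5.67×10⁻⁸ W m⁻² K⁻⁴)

S = 1366/1.00² = 1366 W m⁻².
T_eq = [S(1−A)/(4σ)]^(1/4) = [1366×0.70/(4×5.67×10⁻⁸)]^(1/4) = 254.8 K.
ΔT = T_surf − T_eq = 288 − 254.8.

ΔT ≈ 33.2 K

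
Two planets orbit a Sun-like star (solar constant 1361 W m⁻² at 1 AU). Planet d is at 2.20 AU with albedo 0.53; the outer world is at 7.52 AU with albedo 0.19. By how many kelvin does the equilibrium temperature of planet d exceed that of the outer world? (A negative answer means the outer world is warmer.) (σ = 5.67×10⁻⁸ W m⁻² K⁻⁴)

ΔT ≈ 59.1 K

T_eq = [S₀(1−A)/(4σd²)]^(1/4), so T ∝ (1−A)^(1/4) / √d.
T₁ = [1361×0.47/(4×5.67×10⁻⁸×2.20²)]^(1/4) = 155.37 K.
T₂ = [1361×0.81/(4×5.67×10⁻⁸×7.52²)]^(1/4) = 96.29 K.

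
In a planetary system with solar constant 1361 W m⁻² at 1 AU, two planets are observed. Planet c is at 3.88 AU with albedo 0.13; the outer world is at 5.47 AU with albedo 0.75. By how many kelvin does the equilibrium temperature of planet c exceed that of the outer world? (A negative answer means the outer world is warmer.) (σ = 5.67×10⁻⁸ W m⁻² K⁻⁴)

T_eq = [S₀(1−A)/(4σd²)]^(1/4), so T ∝ (1−A)^(1/4) / √d.
T₁ = [1361×0.87/(4×5.67×10⁻⁸×3.88²)]^(1/4) = 136.46 K.
T₂ = [1361×0.25/(4×5.67×10⁻⁸×5.47²)]^(1/4) = 84.15 K.

ΔT ≈ 52.3 K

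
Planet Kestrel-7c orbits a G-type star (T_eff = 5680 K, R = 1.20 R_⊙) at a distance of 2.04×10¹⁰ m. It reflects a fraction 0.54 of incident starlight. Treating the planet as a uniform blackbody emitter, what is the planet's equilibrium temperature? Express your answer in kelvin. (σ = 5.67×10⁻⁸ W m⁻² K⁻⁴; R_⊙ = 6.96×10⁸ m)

T_eq ≈ 669 K

R_⋆ = 1.20 × 6.96×10⁸ = 8.35×10⁸ m.
L = 4πR_⋆²σT_⋆⁴ = 4π(8.35×10⁸)² × 5.67×10⁻⁸ × (5680)⁴ = 5.17×10²⁶ W.
S = L/(4πd²) = 9.89×10⁴ W m⁻².
Energy balance: absorbed = emitted ⇒ πR²·S(1−A) = 4πR²·σT_eq⁴, so T_eq⁴ = S(1−A)/(4σ).
T_eq = [9.89×10⁴ × 0.46 / (4 × 5.67×10⁻⁸)]^(1/4) = (2.01×10¹¹)^(1/4) = 669 K.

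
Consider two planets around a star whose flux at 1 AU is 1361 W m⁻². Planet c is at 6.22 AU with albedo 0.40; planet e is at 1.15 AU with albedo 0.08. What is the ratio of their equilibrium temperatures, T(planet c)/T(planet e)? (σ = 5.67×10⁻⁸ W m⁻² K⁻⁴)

T_eq = [S₀(1−A)/(4σd²)]^(1/4), so T ∝ (1−A)^(1/4) / √d.
T₁ = [1361×0.60/(4×5.67×10⁻⁸×6.22²)]^(1/4) = 98.22 K.
T₂ = [1361×0.92/(4×5.67×10⁻⁸×1.15²)]^(1/4) = 254.19 K.

T₁/T₂ ≈ 0.386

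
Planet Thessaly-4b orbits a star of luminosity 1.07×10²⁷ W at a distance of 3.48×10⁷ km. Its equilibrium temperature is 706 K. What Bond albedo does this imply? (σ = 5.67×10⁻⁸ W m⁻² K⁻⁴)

A ≈ 0.20

d = 3.48×10⁷ km = 3.48×10¹⁰ m.
Flux: S = L/(4πd²) = 1.07×10²⁷/(4π×(3.48×10¹⁰)²) = 7.03×10⁴ W m⁻².
From T_eq⁴ = S(1−A)/(4σ): 1−A = 4σT_eq⁴/S.
1−A = 4 × 5.67×10⁻⁸ × (706)⁴ / 7.03×10⁴ = 0.801.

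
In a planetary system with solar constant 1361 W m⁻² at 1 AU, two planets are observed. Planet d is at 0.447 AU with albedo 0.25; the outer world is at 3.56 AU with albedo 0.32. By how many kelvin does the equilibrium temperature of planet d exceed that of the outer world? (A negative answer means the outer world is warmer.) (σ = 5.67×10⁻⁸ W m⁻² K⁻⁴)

T_eq = [S₀(1−A)/(4σd²)]^(1/4), so T ∝ (1−A)^(1/4) / √d.
T₁ = [1361×0.75/(4×5.67×10⁻⁸×0.447²)]^(1/4) = 387.41 K.
T₂ = [1361×0.68/(4×5.67×10⁻⁸×3.56²)]^(1/4) = 133.95 K.

ΔT ≈ 253.5 K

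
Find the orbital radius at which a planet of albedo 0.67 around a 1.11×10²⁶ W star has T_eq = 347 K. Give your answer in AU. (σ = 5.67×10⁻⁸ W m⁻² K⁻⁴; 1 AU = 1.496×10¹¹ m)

From T_eq⁴ = L(1−A)/(16πσd²): d = √[L(1−A)/(16πσT_eq⁴)].
d = √[1.11×10²⁶ × 0.33 / (16π × 5.67×10⁻⁸ × (347)⁴)] = 2.98×10¹⁰ m = 0.199 AU.

d ≈ 0.199 AU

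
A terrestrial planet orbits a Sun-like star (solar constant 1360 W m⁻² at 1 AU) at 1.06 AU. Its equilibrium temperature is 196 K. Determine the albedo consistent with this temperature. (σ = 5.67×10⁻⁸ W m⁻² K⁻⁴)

Flux at 1.06 AU: S = 1360/1.06² = 1210 W m⁻².
From T_eq⁴ = S(1−A)/(4σ): 1−A = 4σT_eq⁴/S.
1−A = 4 × 5.67×10⁻⁸ × (196)⁴ / 1210 = 0.277.

A ≈ 0.72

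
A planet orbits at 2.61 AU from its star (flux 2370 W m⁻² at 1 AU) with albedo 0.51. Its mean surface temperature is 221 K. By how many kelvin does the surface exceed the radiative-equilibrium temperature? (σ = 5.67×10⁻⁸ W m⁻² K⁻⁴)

S = 2370/2.61² = 347.9 W m⁻².
T_eq = [S(1−A)/(4σ)]^(1/4) = [347.9×0.49/(4×5.67×10⁻⁸)]^(1/4) = 165.6 K.
ΔT = T_surf − T_eq = 221 − 165.6.

ΔT ≈ 55.4 K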